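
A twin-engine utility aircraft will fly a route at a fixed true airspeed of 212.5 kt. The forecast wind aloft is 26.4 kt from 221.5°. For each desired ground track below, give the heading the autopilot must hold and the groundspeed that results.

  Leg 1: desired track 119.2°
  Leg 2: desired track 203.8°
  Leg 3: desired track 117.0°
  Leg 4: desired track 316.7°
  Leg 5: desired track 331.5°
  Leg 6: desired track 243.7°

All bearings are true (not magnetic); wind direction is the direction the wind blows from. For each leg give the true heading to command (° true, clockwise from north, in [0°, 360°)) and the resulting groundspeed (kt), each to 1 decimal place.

Leg 1: heading=126.2°, groundspeed=216.6 kt
Leg 2: heading=206.0°, groundspeed=187.2 kt
Leg 3: heading=123.9°, groundspeed=217.6 kt
Leg 4: heading=309.6°, groundspeed=213.3 kt
Leg 5: heading=324.8°, groundspeed=220.1 kt
Leg 6: heading=241.0°, groundspeed=187.8 kt

Leg 1: desired track 119.2°; wind correction +7.0° → command heading 126.2°, groundspeed 216.6 kt
Leg 2: desired track 203.8°; wind correction +2.2° → command heading 206.0°, groundspeed 187.2 kt
Leg 3: desired track 117.0°; wind correction +6.9° → command heading 123.9°, groundspeed 217.6 kt
Leg 4: desired track 316.7°; wind correction -7.1° → command heading 309.6°, groundspeed 213.3 kt
Leg 5: desired track 331.5°; wind correction -6.7° → command heading 324.8°, groundspeed 220.1 kt
Leg 6: desired track 243.7°; wind correction -2.7° → command heading 241.0°, groundspeed 187.8 kt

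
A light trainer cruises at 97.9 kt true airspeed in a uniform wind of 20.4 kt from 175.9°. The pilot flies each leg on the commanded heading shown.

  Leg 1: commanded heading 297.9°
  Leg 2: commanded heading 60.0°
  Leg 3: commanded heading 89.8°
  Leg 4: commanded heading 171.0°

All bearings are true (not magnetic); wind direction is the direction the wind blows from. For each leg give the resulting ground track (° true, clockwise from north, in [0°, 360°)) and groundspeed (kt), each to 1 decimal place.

Leg 1: heading 297.9°; drift +9.0° → track 306.9°, groundspeed 110.1 kt
Leg 2: heading 60.0°; drift -9.7° → track 50.3°, groundspeed 108.4 kt
Leg 3: heading 89.8°; drift -11.9° → track 77.9°, groundspeed 98.6 kt
Leg 4: heading 171.0°; drift -1.3° → track 169.7°, groundspeed 77.6 kt

Leg 1: track=306.9°, groundspeed=110.1 kt
Leg 2: track=50.3°, groundspeed=108.4 kt
Leg 3: track=77.9°, groundspeed=98.6 kt
Leg 4: track=169.7°, groundspeed=77.6 kt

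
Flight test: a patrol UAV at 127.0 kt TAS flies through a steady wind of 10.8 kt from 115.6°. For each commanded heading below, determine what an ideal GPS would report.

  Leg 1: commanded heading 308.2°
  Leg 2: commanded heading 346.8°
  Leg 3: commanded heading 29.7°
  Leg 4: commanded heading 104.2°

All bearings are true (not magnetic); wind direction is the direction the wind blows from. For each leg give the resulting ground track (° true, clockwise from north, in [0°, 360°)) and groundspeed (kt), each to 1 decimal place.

Leg 1: heading 308.2°; drift -1.0° → track 307.2°, groundspeed 137.6 kt
Leg 2: heading 346.8°; drift -3.6° → track 343.2°, groundspeed 134.0 kt
Leg 3: heading 29.7°; drift -4.9° → track 24.8°, groundspeed 126.7 kt
Leg 4: heading 104.2°; drift -1.1° → track 103.1°, groundspeed 116.4 kt

Leg 1: track=307.2°, groundspeed=137.6 kt
Leg 2: track=343.2°, groundspeed=134.0 kt
Leg 3: track=24.8°, groundspeed=126.7 kt
Leg 4: track=103.1°, groundspeed=116.4 kt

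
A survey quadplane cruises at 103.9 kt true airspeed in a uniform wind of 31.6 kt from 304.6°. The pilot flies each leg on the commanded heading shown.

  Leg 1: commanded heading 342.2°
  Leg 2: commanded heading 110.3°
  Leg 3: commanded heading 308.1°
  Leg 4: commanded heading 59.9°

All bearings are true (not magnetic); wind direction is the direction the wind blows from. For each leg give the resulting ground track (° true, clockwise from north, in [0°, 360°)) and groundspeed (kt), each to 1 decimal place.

Leg 1: track=355.9°, groundspeed=81.2 kt
Leg 2: track=113.6°, groundspeed=134.7 kt
Leg 3: track=309.6°, groundspeed=72.4 kt
Leg 4: track=73.6°, groundspeed=120.8 kt

Leg 1: heading 342.2°; drift +13.7° → track 355.9°, groundspeed 81.2 kt
Leg 2: heading 110.3°; drift +3.3° → track 113.6°, groundspeed 134.7 kt
Leg 3: heading 308.1°; drift +1.5° → track 309.6°, groundspeed 72.4 kt
Leg 4: heading 59.9°; drift +13.7° → track 73.6°, groundspeed 120.8 kt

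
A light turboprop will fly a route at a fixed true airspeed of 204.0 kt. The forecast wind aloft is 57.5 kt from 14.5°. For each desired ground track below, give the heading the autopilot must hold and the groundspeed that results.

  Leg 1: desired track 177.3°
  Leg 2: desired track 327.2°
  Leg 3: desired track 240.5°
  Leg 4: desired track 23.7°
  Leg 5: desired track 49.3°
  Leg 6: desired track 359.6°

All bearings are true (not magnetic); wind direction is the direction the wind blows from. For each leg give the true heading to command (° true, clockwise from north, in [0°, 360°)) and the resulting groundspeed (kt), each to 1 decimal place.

Leg 1: heading=172.5°, groundspeed=258.2 kt
Leg 2: heading=339.2°, groundspeed=160.6 kt
Leg 3: heading=252.2°, groundspeed=239.7 kt
Leg 4: heading=21.1°, groundspeed=147.0 kt
Leg 5: heading=40.0°, groundspeed=154.1 kt
Leg 6: heading=3.8°, groundspeed=147.9 kt

Leg 1: desired track 177.3°; wind correction -4.8° → command heading 172.5°, groundspeed 258.2 kt
Leg 2: desired track 327.2°; wind correction +12.0° → command heading 339.2°, groundspeed 160.6 kt
Leg 3: desired track 240.5°; wind correction +11.7° → command heading 252.2°, groundspeed 239.7 kt
Leg 4: desired track 23.7°; wind correction -2.6° → command heading 21.1°, groundspeed 147.0 kt
Leg 5: desired track 49.3°; wind correction -9.3° → command heading 40.0°, groundspeed 154.1 kt
Leg 6: desired track 359.6°; wind correction +4.2° → command heading 3.8°, groundspeed 147.9 kt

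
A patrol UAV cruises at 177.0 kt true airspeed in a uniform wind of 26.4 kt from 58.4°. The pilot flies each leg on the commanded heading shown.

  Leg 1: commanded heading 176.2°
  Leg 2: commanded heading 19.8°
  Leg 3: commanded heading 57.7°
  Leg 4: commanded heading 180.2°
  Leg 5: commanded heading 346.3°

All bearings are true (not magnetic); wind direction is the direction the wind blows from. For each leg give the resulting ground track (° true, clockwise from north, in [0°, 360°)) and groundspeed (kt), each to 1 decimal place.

Leg 1: heading 176.2°; drift +7.0° → track 183.2°, groundspeed 190.7 kt
Leg 2: heading 19.8°; drift -6.0° → track 13.8°, groundspeed 157.2 kt
Leg 3: heading 57.7°; drift -0.1° → track 57.6°, groundspeed 150.6 kt
Leg 4: heading 180.2°; drift +6.7° → track 186.9°, groundspeed 192.2 kt
Leg 5: heading 346.3°; drift -8.5° → track 337.8°, groundspeed 170.7 kt

Leg 1: track=183.2°, groundspeed=190.7 kt
Leg 2: track=13.8°, groundspeed=157.2 kt
Leg 3: track=57.6°, groundspeed=150.6 kt
Leg 4: track=186.9°, groundspeed=192.2 kt
Leg 5: track=337.8°, groundspeed=170.7 kt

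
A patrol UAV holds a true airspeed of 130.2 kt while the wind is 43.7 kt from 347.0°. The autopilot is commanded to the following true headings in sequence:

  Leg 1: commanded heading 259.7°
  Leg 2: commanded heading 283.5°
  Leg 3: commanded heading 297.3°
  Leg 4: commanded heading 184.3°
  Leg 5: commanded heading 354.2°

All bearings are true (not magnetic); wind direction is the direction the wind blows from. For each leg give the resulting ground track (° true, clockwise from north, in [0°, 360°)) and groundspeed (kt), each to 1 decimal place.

Leg 1: track=240.9°, groundspeed=135.4 kt
Leg 2: track=264.0°, groundspeed=117.4 kt
Leg 3: track=279.2°, groundspeed=107.2 kt
Leg 4: track=180.0°, groundspeed=172.4 kt
Leg 5: track=357.8°, groundspeed=87.0 kt

Leg 1: heading 259.7°; drift -18.8° → track 240.9°, groundspeed 135.4 kt
Leg 2: heading 283.5°; drift -19.5° → track 264.0°, groundspeed 117.4 kt
Leg 3: heading 297.3°; drift -18.1° → track 279.2°, groundspeed 107.2 kt
Leg 4: heading 184.3°; drift -4.3° → track 180.0°, groundspeed 172.4 kt
Leg 5: heading 354.2°; drift +3.6° → track 357.8°, groundspeed 87.0 kt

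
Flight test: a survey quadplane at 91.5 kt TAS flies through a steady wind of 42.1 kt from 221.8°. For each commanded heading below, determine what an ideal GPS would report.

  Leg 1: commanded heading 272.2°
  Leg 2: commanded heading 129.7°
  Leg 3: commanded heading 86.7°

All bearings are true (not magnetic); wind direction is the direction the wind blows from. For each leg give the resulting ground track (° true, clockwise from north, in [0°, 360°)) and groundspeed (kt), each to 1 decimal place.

Leg 1: track=298.8°, groundspeed=72.3 kt
Leg 2: track=105.4°, groundspeed=102.1 kt
Leg 3: track=72.9°, groundspeed=124.9 kt

Leg 1: heading 272.2°; drift +26.6° → track 298.8°, groundspeed 72.3 kt
Leg 2: heading 129.7°; drift -24.3° → track 105.4°, groundspeed 102.1 kt
Leg 3: heading 86.7°; drift -13.8° → track 72.9°, groundspeed 124.9 kt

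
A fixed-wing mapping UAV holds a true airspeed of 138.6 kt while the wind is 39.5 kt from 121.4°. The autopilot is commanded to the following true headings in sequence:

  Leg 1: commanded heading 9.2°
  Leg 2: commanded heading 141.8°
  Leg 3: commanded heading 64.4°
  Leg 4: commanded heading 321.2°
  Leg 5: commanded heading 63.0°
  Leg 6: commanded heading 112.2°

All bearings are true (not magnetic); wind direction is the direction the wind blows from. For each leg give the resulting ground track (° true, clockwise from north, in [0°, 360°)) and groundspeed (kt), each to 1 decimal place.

Leg 1: heading 9.2°; drift -13.4° → track 355.8°, groundspeed 157.8 kt
Leg 2: heading 141.8°; drift +7.7° → track 149.5°, groundspeed 102.5 kt
Leg 3: heading 64.4°; drift -15.8° → track 48.6°, groundspeed 121.7 kt
Leg 4: heading 321.2°; drift -4.4° → track 316.8°, groundspeed 176.3 kt
Leg 5: heading 63.0°; drift -15.9° → track 47.1°, groundspeed 122.6 kt
Leg 6: heading 112.2°; drift -3.6° → track 108.6°, groundspeed 99.8 kt

Leg 1: track=355.8°, groundspeed=157.8 kt
Leg 2: track=149.5°, groundspeed=102.5 kt
Leg 3: track=48.6°, groundspeed=121.7 kt
Leg 4: track=316.8°, groundspeed=176.3 kt
Leg 5: track=47.1°, groundspeed=122.6 kt
Leg 6: track=108.6°, groundspeed=99.8 kt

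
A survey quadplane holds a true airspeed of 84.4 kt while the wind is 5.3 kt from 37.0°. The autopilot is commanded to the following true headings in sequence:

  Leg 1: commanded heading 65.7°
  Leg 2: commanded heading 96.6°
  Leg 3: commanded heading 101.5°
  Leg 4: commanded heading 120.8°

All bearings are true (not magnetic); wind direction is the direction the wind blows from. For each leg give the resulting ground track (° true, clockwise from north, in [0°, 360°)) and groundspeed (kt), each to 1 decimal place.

Leg 1: heading 65.7°; drift +1.8° → track 67.5°, groundspeed 79.8 kt
Leg 2: heading 96.6°; drift +3.2° → track 99.8°, groundspeed 81.8 kt
Leg 3: heading 101.5°; drift +3.3° → track 104.8°, groundspeed 82.3 kt
Leg 4: heading 120.8°; drift +3.6° → track 124.4°, groundspeed 84.0 kt

Leg 1: track=67.5°, groundspeed=79.8 kt
Leg 2: track=99.8°, groundspeed=81.8 kt
Leg 3: track=104.8°, groundspeed=82.3 kt
Leg 4: track=124.4°, groundspeed=84.0 kt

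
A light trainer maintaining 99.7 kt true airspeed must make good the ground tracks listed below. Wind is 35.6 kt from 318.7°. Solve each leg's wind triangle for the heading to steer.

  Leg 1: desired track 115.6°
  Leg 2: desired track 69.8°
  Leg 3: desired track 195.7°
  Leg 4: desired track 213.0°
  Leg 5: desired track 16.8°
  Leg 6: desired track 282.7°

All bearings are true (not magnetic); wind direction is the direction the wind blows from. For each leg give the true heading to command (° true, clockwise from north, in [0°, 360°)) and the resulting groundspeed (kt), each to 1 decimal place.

Leg 1: desired track 115.6°; wind correction -8.1° → command heading 107.5°, groundspeed 131.5 kt
Leg 2: desired track 69.8°; wind correction -19.5° → command heading 50.3°, groundspeed 106.8 kt
Leg 3: desired track 195.7°; wind correction +17.4° → command heading 213.1°, groundspeed 114.5 kt
Leg 4: desired track 213.0°; wind correction +20.1° → command heading 233.1°, groundspeed 103.3 kt
Leg 5: desired track 16.8°; wind correction -17.6° → command heading 359.2°, groundspeed 76.2 kt
Leg 6: desired track 282.7°; wind correction +12.1° → command heading 294.8°, groundspeed 68.7 kt

Leg 1: heading=107.5°, groundspeed=131.5 kt
Leg 2: heading=50.3°, groundspeed=106.8 kt
Leg 3: heading=213.1°, groundspeed=114.5 kt
Leg 4: heading=233.1°, groundspeed=103.3 kt
Leg 5: heading=359.2°, groundspeed=76.2 kt
Leg 6: heading=294.8°, groundspeed=68.7 kt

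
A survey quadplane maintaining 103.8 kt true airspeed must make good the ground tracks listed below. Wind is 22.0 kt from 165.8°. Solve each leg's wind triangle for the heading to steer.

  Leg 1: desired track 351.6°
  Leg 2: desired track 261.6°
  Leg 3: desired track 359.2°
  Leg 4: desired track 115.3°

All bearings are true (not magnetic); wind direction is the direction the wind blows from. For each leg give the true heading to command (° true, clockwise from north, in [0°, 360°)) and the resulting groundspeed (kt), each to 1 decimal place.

Leg 1: desired track 351.6°; wind correction +1.2° → command heading 352.8°, groundspeed 125.7 kt
Leg 2: desired track 261.6°; wind correction -12.2° → command heading 249.4°, groundspeed 103.7 kt
Leg 3: desired track 359.2°; wind correction +2.8° → command heading 2.0°, groundspeed 125.1 kt
Leg 4: desired track 115.3°; wind correction +9.4° → command heading 124.7°, groundspeed 88.4 kt

Leg 1: heading=352.8°, groundspeed=125.7 kt
Leg 2: heading=249.4°, groundspeed=103.7 kt
Leg 3: heading=2.0°, groundspeed=125.1 kt
Leg 4: heading=124.7°, groundspeed=88.4 kt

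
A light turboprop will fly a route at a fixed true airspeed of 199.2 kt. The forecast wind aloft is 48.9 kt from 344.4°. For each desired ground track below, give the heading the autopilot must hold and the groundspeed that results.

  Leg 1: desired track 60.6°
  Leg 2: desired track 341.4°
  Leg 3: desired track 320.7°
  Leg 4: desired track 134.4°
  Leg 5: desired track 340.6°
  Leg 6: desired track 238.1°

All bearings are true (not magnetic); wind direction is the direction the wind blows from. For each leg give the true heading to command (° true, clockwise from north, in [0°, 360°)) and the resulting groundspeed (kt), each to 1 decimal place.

Leg 1: heading=46.8°, groundspeed=181.8 kt
Leg 2: heading=342.1°, groundspeed=150.4 kt
Leg 3: heading=326.4°, groundspeed=153.5 kt
Leg 4: heading=127.3°, groundspeed=240.0 kt
Leg 5: heading=341.5°, groundspeed=150.4 kt
Leg 6: heading=251.7°, groundspeed=207.3 kt

Leg 1: desired track 60.6°; wind correction -13.8° → command heading 46.8°, groundspeed 181.8 kt
Leg 2: desired track 341.4°; wind correction +0.7° → command heading 342.1°, groundspeed 150.4 kt
Leg 3: desired track 320.7°; wind correction +5.7° → command heading 326.4°, groundspeed 153.5 kt
Leg 4: desired track 134.4°; wind correction -7.1° → command heading 127.3°, groundspeed 240.0 kt
Leg 5: desired track 340.6°; wind correction +0.9° → command heading 341.5°, groundspeed 150.4 kt
Leg 6: desired track 238.1°; wind correction +13.6° → command heading 251.7°, groundspeed 207.3 kt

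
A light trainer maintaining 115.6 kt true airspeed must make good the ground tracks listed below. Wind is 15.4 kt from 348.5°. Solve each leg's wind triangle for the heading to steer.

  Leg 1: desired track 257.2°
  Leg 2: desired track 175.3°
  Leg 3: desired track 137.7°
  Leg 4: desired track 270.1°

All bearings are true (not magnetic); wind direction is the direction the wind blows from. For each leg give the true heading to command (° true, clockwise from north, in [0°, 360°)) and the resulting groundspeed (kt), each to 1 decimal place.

Leg 1: heading=264.9°, groundspeed=114.9 kt
Leg 2: heading=176.2°, groundspeed=130.9 kt
Leg 3: heading=133.8°, groundspeed=128.6 kt
Leg 4: heading=277.6°, groundspeed=111.5 kt

Leg 1: desired track 257.2°; wind correction +7.7° → command heading 264.9°, groundspeed 114.9 kt
Leg 2: desired track 175.3°; wind correction +0.9° → command heading 176.2°, groundspeed 130.9 kt
Leg 3: desired track 137.7°; wind correction -3.9° → command heading 133.8°, groundspeed 128.6 kt
Leg 4: desired track 270.1°; wind correction +7.5° → command heading 277.6°, groundspeed 111.5 kt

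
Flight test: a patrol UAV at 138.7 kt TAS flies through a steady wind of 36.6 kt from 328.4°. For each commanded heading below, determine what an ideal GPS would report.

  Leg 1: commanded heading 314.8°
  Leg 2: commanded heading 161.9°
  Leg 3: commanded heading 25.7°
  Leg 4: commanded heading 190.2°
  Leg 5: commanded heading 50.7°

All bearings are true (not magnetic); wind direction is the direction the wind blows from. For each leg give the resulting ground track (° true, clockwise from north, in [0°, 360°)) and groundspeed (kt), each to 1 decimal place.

Leg 1: heading 314.8°; drift -4.8° → track 310.0°, groundspeed 103.5 kt
Leg 2: heading 161.9°; drift -2.8° → track 159.1°, groundspeed 174.5 kt
Leg 3: heading 25.7°; drift +14.5° → track 40.2°, groundspeed 122.9 kt
Leg 4: heading 190.2°; drift -8.4° → track 181.8°, groundspeed 167.8 kt
Leg 5: heading 50.7°; drift +15.2° → track 65.9°, groundspeed 138.6 kt

Leg 1: track=310.0°, groundspeed=103.5 kt
Leg 2: track=159.1°, groundspeed=174.5 kt
Leg 3: track=40.2°, groundspeed=122.9 kt
Leg 4: track=181.8°, groundspeed=167.8 kt
Leg 5: track=65.9°, groundspeed=138.6 kt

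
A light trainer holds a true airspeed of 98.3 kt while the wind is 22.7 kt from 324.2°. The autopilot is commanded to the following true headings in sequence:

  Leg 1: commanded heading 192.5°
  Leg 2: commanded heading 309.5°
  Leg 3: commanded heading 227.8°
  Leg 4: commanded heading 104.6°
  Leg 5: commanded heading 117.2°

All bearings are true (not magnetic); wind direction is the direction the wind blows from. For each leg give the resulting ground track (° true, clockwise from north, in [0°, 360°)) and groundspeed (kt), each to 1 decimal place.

Leg 1: heading 192.5°; drift -8.5° → track 184.0°, groundspeed 114.7 kt
Leg 2: heading 309.5°; drift -4.3° → track 305.2°, groundspeed 76.6 kt
Leg 3: heading 227.8°; drift -12.6° → track 215.2°, groundspeed 103.3 kt
Leg 4: heading 104.6°; drift +7.1° → track 111.7°, groundspeed 116.7 kt
Leg 5: heading 117.2°; drift +5.0° → track 122.2°, groundspeed 119.0 kt

Leg 1: track=184.0°, groundspeed=114.7 kt
Leg 2: track=305.2°, groundspeed=76.6 kt
Leg 3: track=215.2°, groundspeed=103.3 kt
Leg 4: track=111.7°, groundspeed=116.7 kt
Leg 5: track=122.2°, groundspeed=119.0 kt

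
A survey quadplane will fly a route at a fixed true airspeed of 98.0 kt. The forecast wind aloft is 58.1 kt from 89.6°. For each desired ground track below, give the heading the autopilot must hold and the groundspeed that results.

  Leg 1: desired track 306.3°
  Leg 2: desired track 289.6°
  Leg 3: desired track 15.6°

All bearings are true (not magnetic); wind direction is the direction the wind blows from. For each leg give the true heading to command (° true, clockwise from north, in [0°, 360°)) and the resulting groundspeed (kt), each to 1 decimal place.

Leg 1: heading=327.1°, groundspeed=138.2 kt
Leg 2: heading=301.3°, groundspeed=150.6 kt
Leg 3: heading=50.3°, groundspeed=64.5 kt

Leg 1: desired track 306.3°; wind correction +20.8° → command heading 327.1°, groundspeed 138.2 kt
Leg 2: desired track 289.6°; wind correction +11.7° → command heading 301.3°, groundspeed 150.6 kt
Leg 3: desired track 15.6°; wind correction +34.7° → command heading 50.3°, groundspeed 64.5 kt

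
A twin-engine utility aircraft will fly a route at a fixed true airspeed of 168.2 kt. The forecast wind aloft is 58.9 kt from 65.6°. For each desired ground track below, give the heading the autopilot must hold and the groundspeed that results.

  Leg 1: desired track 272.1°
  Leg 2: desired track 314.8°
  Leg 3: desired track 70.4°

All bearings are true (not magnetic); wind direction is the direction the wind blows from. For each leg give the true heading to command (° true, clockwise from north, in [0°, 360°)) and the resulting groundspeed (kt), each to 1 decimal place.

Leg 1: desired track 272.1°; wind correction +9.0° → command heading 281.1°, groundspeed 218.8 kt
Leg 2: desired track 314.8°; wind correction +19.1° → command heading 333.9°, groundspeed 179.8 kt
Leg 3: desired track 70.4°; wind correction -1.7° → command heading 68.7°, groundspeed 109.4 kt

Leg 1: heading=281.1°, groundspeed=218.8 kt
Leg 2: heading=333.9°, groundspeed=179.8 kt
Leg 3: heading=68.7°, groundspeed=109.4 kt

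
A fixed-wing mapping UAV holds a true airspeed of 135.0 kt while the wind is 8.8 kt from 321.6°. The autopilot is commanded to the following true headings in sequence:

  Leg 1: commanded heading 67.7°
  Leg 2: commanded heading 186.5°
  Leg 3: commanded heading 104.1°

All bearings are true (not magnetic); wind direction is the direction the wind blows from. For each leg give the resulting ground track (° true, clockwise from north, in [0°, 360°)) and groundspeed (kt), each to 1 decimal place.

Leg 1: heading 67.7°; drift +3.5° → track 71.2°, groundspeed 137.7 kt
Leg 2: heading 186.5°; drift -2.5° → track 184.0°, groundspeed 141.4 kt
Leg 3: heading 104.1°; drift +2.2° → track 106.3°, groundspeed 142.1 kt

Leg 1: track=71.2°, groundspeed=137.7 kt
Leg 2: track=184.0°, groundspeed=141.4 kt
Leg 3: track=106.3°, groundspeed=142.1 kt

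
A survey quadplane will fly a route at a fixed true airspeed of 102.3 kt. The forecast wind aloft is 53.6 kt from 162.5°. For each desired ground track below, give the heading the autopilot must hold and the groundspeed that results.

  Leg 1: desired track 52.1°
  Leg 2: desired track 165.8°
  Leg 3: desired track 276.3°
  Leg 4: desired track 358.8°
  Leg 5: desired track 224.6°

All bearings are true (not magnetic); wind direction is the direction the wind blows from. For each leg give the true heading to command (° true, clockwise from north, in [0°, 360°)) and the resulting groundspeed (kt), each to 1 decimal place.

Leg 1: heading=81.5°, groundspeed=107.8 kt
Leg 2: heading=164.1°, groundspeed=48.7 kt
Leg 3: heading=247.7°, groundspeed=111.4 kt
Leg 4: heading=7.3°, groundspeed=152.6 kt
Leg 5: heading=197.0°, groundspeed=65.6 kt

Leg 1: desired track 52.1°; wind correction +29.4° → command heading 81.5°, groundspeed 107.8 kt
Leg 2: desired track 165.8°; wind correction -1.7° → command heading 164.1°, groundspeed 48.7 kt
Leg 3: desired track 276.3°; wind correction -28.6° → command heading 247.7°, groundspeed 111.4 kt
Leg 4: desired track 358.8°; wind correction +8.5° → command heading 7.3°, groundspeed 152.6 kt
Leg 5: desired track 224.6°; wind correction -27.6° → command heading 197.0°, groundspeed 65.6 kt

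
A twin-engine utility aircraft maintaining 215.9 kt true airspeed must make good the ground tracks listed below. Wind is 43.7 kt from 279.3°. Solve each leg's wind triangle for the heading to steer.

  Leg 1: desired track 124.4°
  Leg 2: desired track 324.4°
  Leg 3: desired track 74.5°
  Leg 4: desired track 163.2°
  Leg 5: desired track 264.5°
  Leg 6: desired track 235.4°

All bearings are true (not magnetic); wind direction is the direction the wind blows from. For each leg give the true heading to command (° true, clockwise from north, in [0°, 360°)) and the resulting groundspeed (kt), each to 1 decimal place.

Leg 1: heading=129.3°, groundspeed=254.7 kt
Leg 2: heading=316.2°, groundspeed=182.8 kt
Leg 3: heading=69.6°, groundspeed=254.8 kt
Leg 4: heading=173.7°, groundspeed=231.5 kt
Leg 5: heading=267.5°, groundspeed=173.4 kt
Leg 6: heading=243.5°, groundspeed=182.3 kt

Leg 1: desired track 124.4°; wind correction +4.9° → command heading 129.3°, groundspeed 254.7 kt
Leg 2: desired track 324.4°; wind correction -8.2° → command heading 316.2°, groundspeed 182.8 kt
Leg 3: desired track 74.5°; wind correction -4.9° → command heading 69.6°, groundspeed 254.8 kt
Leg 4: desired track 163.2°; wind correction +10.5° → command heading 173.7°, groundspeed 231.5 kt
Leg 5: desired track 264.5°; wind correction +3.0° → command heading 267.5°, groundspeed 173.4 kt
Leg 6: desired track 235.4°; wind correction +8.1° → command heading 243.5°, groundspeed 182.3 kt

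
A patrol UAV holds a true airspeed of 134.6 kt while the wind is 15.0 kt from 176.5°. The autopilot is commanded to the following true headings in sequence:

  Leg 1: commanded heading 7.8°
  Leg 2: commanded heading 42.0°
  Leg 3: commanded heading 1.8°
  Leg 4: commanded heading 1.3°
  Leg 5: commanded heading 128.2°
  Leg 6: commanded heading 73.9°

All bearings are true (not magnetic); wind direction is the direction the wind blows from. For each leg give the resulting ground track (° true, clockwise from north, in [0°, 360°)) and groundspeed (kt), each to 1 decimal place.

Leg 1: heading 7.8°; drift -1.1° → track 6.7°, groundspeed 149.3 kt
Leg 2: heading 42.0°; drift -4.2° → track 37.8°, groundspeed 145.5 kt
Leg 3: heading 1.8°; drift -0.5° → track 1.3°, groundspeed 149.5 kt
Leg 4: heading 1.3°; drift -0.5° → track 0.8°, groundspeed 149.6 kt
Leg 5: heading 128.2°; drift -5.1° → track 123.1°, groundspeed 125.1 kt
Leg 6: heading 73.9°; drift -6.1° → track 67.8°, groundspeed 138.6 kt

Leg 1: track=6.7°, groundspeed=149.3 kt
Leg 2: track=37.8°, groundspeed=145.5 kt
Leg 3: track=1.3°, groundspeed=149.5 kt
Leg 4: track=0.8°, groundspeed=149.6 kt
Leg 5: track=123.1°, groundspeed=125.1 kt
Leg 6: track=67.8°, groundspeed=138.6 kt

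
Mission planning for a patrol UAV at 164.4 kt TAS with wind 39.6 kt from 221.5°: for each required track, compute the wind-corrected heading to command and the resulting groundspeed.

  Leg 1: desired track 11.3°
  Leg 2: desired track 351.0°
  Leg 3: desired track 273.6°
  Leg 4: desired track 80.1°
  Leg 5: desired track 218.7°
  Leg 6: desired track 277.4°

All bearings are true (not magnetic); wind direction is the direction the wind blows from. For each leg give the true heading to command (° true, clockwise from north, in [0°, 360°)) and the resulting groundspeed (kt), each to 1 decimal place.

Leg 1: heading=4.3°, groundspeed=197.4 kt
Leg 2: heading=340.3°, groundspeed=186.7 kt
Leg 3: heading=262.6°, groundspeed=137.1 kt
Leg 4: heading=88.7°, groundspeed=193.5 kt
Leg 5: heading=219.4°, groundspeed=124.8 kt
Leg 6: heading=265.9°, groundspeed=138.9 kt

Leg 1: desired track 11.3°; wind correction -7.0° → command heading 4.3°, groundspeed 197.4 kt
Leg 2: desired track 351.0°; wind correction -10.7° → command heading 340.3°, groundspeed 186.7 kt
Leg 3: desired track 273.6°; wind correction -11.0° → command heading 262.6°, groundspeed 137.1 kt
Leg 4: desired track 80.1°; wind correction +8.6° → command heading 88.7°, groundspeed 193.5 kt
Leg 5: desired track 218.7°; wind correction +0.7° → command heading 219.4°, groundspeed 124.8 kt
Leg 6: desired track 277.4°; wind correction -11.5° → command heading 265.9°, groundspeed 138.9 kt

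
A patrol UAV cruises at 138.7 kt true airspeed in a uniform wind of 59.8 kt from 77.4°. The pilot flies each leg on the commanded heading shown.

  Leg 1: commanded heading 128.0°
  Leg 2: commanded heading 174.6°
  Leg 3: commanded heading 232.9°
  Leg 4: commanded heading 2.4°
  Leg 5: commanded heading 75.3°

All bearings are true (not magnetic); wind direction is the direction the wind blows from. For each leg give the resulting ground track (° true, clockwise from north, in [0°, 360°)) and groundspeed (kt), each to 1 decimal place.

Leg 1: track=152.6°, groundspeed=110.8 kt
Leg 2: track=196.7°, groundspeed=157.8 kt
Leg 3: track=240.2°, groundspeed=194.7 kt
Leg 4: track=337.3°, groundspeed=136.1 kt
Leg 5: track=73.7°, groundspeed=79.0 kt

Leg 1: heading 128.0°; drift +24.6° → track 152.6°, groundspeed 110.8 kt
Leg 2: heading 174.6°; drift +22.1° → track 196.7°, groundspeed 157.8 kt
Leg 3: heading 232.9°; drift +7.3° → track 240.2°, groundspeed 194.7 kt
Leg 4: heading 2.4°; drift -25.1° → track 337.3°, groundspeed 136.1 kt
Leg 5: heading 75.3°; drift -1.6° → track 73.7°, groundspeed 79.0 kt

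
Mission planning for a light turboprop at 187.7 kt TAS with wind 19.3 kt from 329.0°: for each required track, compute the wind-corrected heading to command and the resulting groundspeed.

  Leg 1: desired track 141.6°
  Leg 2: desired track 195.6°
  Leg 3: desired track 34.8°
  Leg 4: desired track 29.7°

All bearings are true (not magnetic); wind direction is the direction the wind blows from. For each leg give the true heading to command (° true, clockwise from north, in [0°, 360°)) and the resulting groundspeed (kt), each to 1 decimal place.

Leg 1: heading=140.8°, groundspeed=206.8 kt
Leg 2: heading=199.9°, groundspeed=200.4 kt
Leg 3: heading=29.4°, groundspeed=179.0 kt
Leg 4: heading=24.6°, groundspeed=177.5 kt

Leg 1: desired track 141.6°; wind correction -0.8° → command heading 140.8°, groundspeed 206.8 kt
Leg 2: desired track 195.6°; wind correction +4.3° → command heading 199.9°, groundspeed 200.4 kt
Leg 3: desired track 34.8°; wind correction -5.4° → command heading 29.4°, groundspeed 179.0 kt
Leg 4: desired track 29.7°; wind correction -5.1° → command heading 24.6°, groundspeed 177.5 kt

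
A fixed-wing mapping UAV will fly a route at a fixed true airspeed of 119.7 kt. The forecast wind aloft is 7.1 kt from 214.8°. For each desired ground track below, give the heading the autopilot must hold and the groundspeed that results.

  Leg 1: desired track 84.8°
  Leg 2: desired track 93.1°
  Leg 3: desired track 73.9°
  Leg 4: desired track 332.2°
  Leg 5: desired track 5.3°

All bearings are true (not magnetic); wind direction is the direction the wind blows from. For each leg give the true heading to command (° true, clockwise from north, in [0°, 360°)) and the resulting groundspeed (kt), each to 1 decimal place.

Leg 1: heading=87.4°, groundspeed=124.1 kt
Leg 2: heading=96.0°, groundspeed=123.3 kt
Leg 3: heading=76.0°, groundspeed=125.1 kt
Leg 4: heading=329.2°, groundspeed=122.8 kt
Leg 5: heading=3.6°, groundspeed=125.8 kt

Leg 1: desired track 84.8°; wind correction +2.6° → command heading 87.4°, groundspeed 124.1 kt
Leg 2: desired track 93.1°; wind correction +2.9° → command heading 96.0°, groundspeed 123.3 kt
Leg 3: desired track 73.9°; wind correction +2.1° → command heading 76.0°, groundspeed 125.1 kt
Leg 4: desired track 332.2°; wind correction -3.0° → command heading 329.2°, groundspeed 122.8 kt
Leg 5: desired track 5.3°; wind correction -1.7° → command heading 3.6°, groundspeed 125.8 kt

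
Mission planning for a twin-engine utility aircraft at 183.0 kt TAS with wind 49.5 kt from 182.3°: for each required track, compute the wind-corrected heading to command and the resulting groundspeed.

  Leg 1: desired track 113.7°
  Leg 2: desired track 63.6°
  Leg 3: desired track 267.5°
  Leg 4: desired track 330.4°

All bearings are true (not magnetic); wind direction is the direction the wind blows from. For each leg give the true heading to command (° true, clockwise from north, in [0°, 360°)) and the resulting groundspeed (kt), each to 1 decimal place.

Leg 1: heading=128.3°, groundspeed=159.0 kt
Leg 2: heading=77.3°, groundspeed=201.5 kt
Leg 3: heading=251.9°, groundspeed=172.1 kt
Leg 4: heading=322.2°, groundspeed=223.1 kt

Leg 1: desired track 113.7°; wind correction +14.6° → command heading 128.3°, groundspeed 159.0 kt
Leg 2: desired track 63.6°; wind correction +13.7° → command heading 77.3°, groundspeed 201.5 kt
Leg 3: desired track 267.5°; wind correction -15.6° → command heading 251.9°, groundspeed 172.1 kt
Leg 4: desired track 330.4°; wind correction -8.2° → command heading 322.2°, groundspeed 223.1 kt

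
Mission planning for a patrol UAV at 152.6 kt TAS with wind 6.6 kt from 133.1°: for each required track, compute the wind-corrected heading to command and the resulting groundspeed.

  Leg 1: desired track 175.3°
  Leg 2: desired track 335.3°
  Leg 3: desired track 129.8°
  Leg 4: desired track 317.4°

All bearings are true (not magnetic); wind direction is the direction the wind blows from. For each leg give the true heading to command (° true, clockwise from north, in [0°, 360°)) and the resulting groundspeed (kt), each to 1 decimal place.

Leg 1: heading=173.6°, groundspeed=147.6 kt
Leg 2: heading=336.2°, groundspeed=158.7 kt
Leg 3: heading=129.9°, groundspeed=146.0 kt
Leg 4: heading=317.6°, groundspeed=159.2 kt

Leg 1: desired track 175.3°; wind correction -1.7° → command heading 173.6°, groundspeed 147.6 kt
Leg 2: desired track 335.3°; wind correction +0.9° → command heading 336.2°, groundspeed 158.7 kt
Leg 3: desired track 129.8°; wind correction +0.1° → command heading 129.9°, groundspeed 146.0 kt
Leg 4: desired track 317.4°; wind correction +0.2° → command heading 317.6°, groundspeed 159.2 kt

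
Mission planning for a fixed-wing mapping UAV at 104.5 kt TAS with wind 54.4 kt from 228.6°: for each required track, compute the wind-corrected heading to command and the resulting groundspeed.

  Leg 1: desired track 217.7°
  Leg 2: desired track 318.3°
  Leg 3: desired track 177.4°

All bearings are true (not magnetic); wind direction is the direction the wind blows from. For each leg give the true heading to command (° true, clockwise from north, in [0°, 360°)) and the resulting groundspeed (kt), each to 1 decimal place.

Leg 1: desired track 217.7°; wind correction +5.6° → command heading 223.3°, groundspeed 50.6 kt
Leg 2: desired track 318.3°; wind correction -31.4° → command heading 286.9°, groundspeed 88.9 kt
Leg 3: desired track 177.4°; wind correction +23.9° → command heading 201.3°, groundspeed 61.4 kt

Leg 1: heading=223.3°, groundspeed=50.6 kt
Leg 2: heading=286.9°, groundspeed=88.9 kt
Leg 3: heading=201.3°, groundspeed=61.4 kt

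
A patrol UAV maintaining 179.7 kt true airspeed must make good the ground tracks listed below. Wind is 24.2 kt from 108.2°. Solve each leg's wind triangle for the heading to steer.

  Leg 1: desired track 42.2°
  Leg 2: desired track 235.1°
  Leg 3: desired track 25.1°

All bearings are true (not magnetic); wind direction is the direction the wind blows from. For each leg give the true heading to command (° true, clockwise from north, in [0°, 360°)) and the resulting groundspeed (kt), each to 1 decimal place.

Leg 1: heading=49.3°, groundspeed=168.5 kt
Leg 2: heading=228.9°, groundspeed=193.2 kt
Leg 3: heading=32.8°, groundspeed=175.2 kt

Leg 1: desired track 42.2°; wind correction +7.1° → command heading 49.3°, groundspeed 168.5 kt
Leg 2: desired track 235.1°; wind correction -6.2° → command heading 228.9°, groundspeed 193.2 kt
Leg 3: desired track 25.1°; wind correction +7.7° → command heading 32.8°, groundspeed 175.2 kt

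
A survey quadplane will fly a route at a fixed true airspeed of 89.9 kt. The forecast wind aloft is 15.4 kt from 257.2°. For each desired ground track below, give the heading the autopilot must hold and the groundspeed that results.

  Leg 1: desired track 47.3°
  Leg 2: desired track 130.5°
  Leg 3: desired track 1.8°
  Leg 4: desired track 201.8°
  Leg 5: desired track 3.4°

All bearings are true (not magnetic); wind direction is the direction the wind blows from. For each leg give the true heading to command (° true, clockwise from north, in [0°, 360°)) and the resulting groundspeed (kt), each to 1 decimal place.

Leg 1: desired track 47.3°; wind correction -4.9° → command heading 42.4°, groundspeed 102.9 kt
Leg 2: desired track 130.5°; wind correction +7.9° → command heading 138.4°, groundspeed 98.3 kt
Leg 3: desired track 1.8°; wind correction -9.5° → command heading 352.3°, groundspeed 92.5 kt
Leg 4: desired track 201.8°; wind correction +8.1° → command heading 209.9°, groundspeed 80.3 kt
Leg 5: desired track 3.4°; wind correction -9.5° → command heading 353.9°, groundspeed 93.0 kt

Leg 1: heading=42.4°, groundspeed=102.9 kt
Leg 2: heading=138.4°, groundspeed=98.3 kt
Leg 3: heading=352.3°, groundspeed=92.5 kt
Leg 4: heading=209.9°, groundspeed=80.3 kt
Leg 5: heading=353.9°, groundspeed=93.0 kt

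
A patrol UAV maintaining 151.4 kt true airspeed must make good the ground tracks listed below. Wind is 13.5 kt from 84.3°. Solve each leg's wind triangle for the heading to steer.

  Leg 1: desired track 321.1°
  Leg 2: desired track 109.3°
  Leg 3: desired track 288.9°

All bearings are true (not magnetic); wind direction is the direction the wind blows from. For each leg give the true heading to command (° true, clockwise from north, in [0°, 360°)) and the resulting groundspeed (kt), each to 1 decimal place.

Leg 1: heading=325.4°, groundspeed=158.4 kt
Leg 2: heading=107.1°, groundspeed=139.1 kt
Leg 3: heading=291.0°, groundspeed=163.6 kt

Leg 1: desired track 321.1°; wind correction +4.3° → command heading 325.4°, groundspeed 158.4 kt
Leg 2: desired track 109.3°; wind correction -2.2° → command heading 107.1°, groundspeed 139.1 kt
Leg 3: desired track 288.9°; wind correction +2.1° → command heading 291.0°, groundspeed 163.6 kt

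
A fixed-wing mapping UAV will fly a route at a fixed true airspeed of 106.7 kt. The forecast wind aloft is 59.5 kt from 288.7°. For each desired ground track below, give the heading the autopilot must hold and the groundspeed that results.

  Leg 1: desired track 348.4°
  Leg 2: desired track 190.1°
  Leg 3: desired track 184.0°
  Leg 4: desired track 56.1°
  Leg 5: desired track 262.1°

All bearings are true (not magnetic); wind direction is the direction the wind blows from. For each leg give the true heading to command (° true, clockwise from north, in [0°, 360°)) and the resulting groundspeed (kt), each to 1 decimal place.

Leg 1: desired track 348.4°; wind correction -28.8° → command heading 319.6°, groundspeed 63.5 kt
Leg 2: desired track 190.1°; wind correction +33.5° → command heading 223.6°, groundspeed 97.9 kt
Leg 3: desired track 184.0°; wind correction +32.6° → command heading 216.6°, groundspeed 104.9 kt
Leg 4: desired track 56.1°; wind correction -26.3° → command heading 29.8°, groundspeed 131.8 kt
Leg 5: desired track 262.1°; wind correction +14.5° → command heading 276.6°, groundspeed 50.1 kt

Leg 1: heading=319.6°, groundspeed=63.5 kt
Leg 2: heading=223.6°, groundspeed=97.9 kt
Leg 3: heading=216.6°, groundspeed=104.9 kt
Leg 4: heading=29.8°, groundspeed=131.8 kt
Leg 5: heading=276.6°, groundspeed=50.1 kt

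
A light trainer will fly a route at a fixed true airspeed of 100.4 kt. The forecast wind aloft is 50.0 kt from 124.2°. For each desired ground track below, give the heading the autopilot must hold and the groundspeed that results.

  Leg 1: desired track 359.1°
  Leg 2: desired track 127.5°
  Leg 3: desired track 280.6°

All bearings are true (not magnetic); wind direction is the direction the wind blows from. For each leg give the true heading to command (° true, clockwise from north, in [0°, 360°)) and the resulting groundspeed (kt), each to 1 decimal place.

Leg 1: desired track 359.1°; wind correction +24.0° → command heading 23.1°, groundspeed 120.4 kt
Leg 2: desired track 127.5°; wind correction -1.6° → command heading 125.9°, groundspeed 50.4 kt
Leg 3: desired track 280.6°; wind correction -11.5° → command heading 269.1°, groundspeed 144.2 kt

Leg 1: heading=23.1°, groundspeed=120.4 kt
Leg 2: heading=125.9°, groundspeed=50.4 kt
Leg 3: heading=269.1°, groundspeed=144.2 kt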